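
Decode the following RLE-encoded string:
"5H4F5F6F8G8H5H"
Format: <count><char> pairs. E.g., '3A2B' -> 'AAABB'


Expanding each <count><char> pair:
  5H -> 'HHHHH'
  4F -> 'FFFF'
  5F -> 'FFFFF'
  6F -> 'FFFFFF'
  8G -> 'GGGGGGGG'
  8H -> 'HHHHHHHH'
  5H -> 'HHHHH'

Decoded = HHHHHFFFFFFFFFFFFFFFGGGGGGGGHHHHHHHHHHHHH


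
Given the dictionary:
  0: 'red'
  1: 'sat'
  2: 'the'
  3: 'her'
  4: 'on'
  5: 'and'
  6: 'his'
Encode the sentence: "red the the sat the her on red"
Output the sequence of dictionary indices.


Look up each word in the dictionary:
  'red' -> 0
  'the' -> 2
  'the' -> 2
  'sat' -> 1
  'the' -> 2
  'her' -> 3
  'on' -> 4
  'red' -> 0

Encoded: [0, 2, 2, 1, 2, 3, 4, 0]


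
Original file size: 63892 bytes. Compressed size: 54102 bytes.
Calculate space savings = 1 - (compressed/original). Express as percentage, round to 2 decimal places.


ratio = compressed/original = 54102/63892 = 0.846773
savings = 1 - ratio = 1 - 0.846773 = 0.153227
as a percentage: 0.153227 * 100 = 15.32%

Space savings = 1 - 54102/63892 = 15.32%


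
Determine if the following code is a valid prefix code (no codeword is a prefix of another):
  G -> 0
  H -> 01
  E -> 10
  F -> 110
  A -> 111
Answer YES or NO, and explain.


Checking each pair (does one codeword prefix another?):
  G='0' vs H='01': prefix -- VIOLATION

NO -- this is NOT a valid prefix code. G (0) is a prefix of H (01).


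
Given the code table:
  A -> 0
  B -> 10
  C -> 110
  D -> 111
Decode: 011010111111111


Decoding:
0 -> A
110 -> C
10 -> B
111 -> D
111 -> D
111 -> D


Result: ACBDDD


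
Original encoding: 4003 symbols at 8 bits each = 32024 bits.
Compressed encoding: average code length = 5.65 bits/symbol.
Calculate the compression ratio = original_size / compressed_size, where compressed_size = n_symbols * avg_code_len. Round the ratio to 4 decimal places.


original_size = n_symbols * orig_bits = 4003 * 8 = 32024 bits
compressed_size = n_symbols * avg_code_len = 4003 * 5.65 = 22616.95 bits
ratio = original_size / compressed_size = 32024 / 22616.95 = 1.4159

Compression ratio = 1.4159


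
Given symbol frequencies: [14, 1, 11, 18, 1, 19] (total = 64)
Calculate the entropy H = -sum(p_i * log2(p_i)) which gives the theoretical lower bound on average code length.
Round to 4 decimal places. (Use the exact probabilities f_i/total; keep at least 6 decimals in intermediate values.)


Per-symbol terms -p_i * log2(p_i) with p_i = f_i/64:
  p = 14/64 = 0.218750: log2(p) = -2.192645, -p*log2(p) = 0.479641
  p = 1/64 = 0.015625: log2(p) = -6.000000, -p*log2(p) = 0.093750
  p = 11/64 = 0.171875: log2(p) = -2.540568, -p*log2(p) = 0.436660
  p = 18/64 = 0.281250: log2(p) = -1.830075, -p*log2(p) = 0.514709
  p = 1/64 = 0.015625: log2(p) = -6.000000, -p*log2(p) = 0.093750
  p = 19/64 = 0.296875: log2(p) = -1.752072, -p*log2(p) = 0.520147
H = 0.479641 + 0.093750 + 0.436660 + 0.514709 + 0.093750 + 0.520147 = 2.138657

H = 2.1387 bits/symbol


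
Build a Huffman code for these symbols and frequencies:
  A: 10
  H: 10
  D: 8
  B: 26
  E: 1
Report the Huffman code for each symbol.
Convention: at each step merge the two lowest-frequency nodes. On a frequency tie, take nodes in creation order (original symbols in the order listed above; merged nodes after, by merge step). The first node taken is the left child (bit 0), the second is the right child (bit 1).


Huffman tree construction:
Step 1: Merge E(1) + D(8) = 9
Step 2: Merge (E+D)(9) + A(10) = 19
Step 3: Merge H(10) + ((E+D)+A)(19) = 29
Step 4: Merge B(26) + (H+((E+D)+A))(29) = 55
Read each symbol's code off the tree from the root (left child = 0, right child = 1).

Codes:
  A: 111 (length 3)
  H: 10 (length 2)
  D: 1101 (length 4)
  B: 0 (length 1)
  E: 1100 (length 4)
Average code length: 112/55 = 2.0364 bits/symbol


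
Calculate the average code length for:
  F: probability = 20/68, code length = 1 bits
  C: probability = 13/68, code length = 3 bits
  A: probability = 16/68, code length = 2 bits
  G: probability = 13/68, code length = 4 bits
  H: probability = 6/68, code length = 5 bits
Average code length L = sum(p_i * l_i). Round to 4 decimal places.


Weighted contributions p_i * l_i:
  F: (20/68) * 1 = 20/68
  C: (13/68) * 3 = 39/68
  A: (16/68) * 2 = 32/68
  G: (13/68) * 4 = 52/68
  H: (6/68) * 5 = 30/68
Sum = (20 + 39 + 32 + 52 + 30)/68 = 173/68

L = 173/68 = 2.5441 bits/symbol


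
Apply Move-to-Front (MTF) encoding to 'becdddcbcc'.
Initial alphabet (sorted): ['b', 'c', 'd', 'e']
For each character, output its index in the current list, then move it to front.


MTF encoding:
'b': index 0 in ['b', 'c', 'd', 'e'] -> ['b', 'c', 'd', 'e']
'e': index 3 in ['b', 'c', 'd', 'e'] -> ['e', 'b', 'c', 'd']
'c': index 2 in ['e', 'b', 'c', 'd'] -> ['c', 'e', 'b', 'd']
'd': index 3 in ['c', 'e', 'b', 'd'] -> ['d', 'c', 'e', 'b']
'd': index 0 in ['d', 'c', 'e', 'b'] -> ['d', 'c', 'e', 'b']
'd': index 0 in ['d', 'c', 'e', 'b'] -> ['d', 'c', 'e', 'b']
'c': index 1 in ['d', 'c', 'e', 'b'] -> ['c', 'd', 'e', 'b']
'b': index 3 in ['c', 'd', 'e', 'b'] -> ['b', 'c', 'd', 'e']
'c': index 1 in ['b', 'c', 'd', 'e'] -> ['c', 'b', 'd', 'e']
'c': index 0 in ['c', 'b', 'd', 'e'] -> ['c', 'b', 'd', 'e']


Output: [0, 3, 2, 3, 0, 0, 1, 3, 1, 0]


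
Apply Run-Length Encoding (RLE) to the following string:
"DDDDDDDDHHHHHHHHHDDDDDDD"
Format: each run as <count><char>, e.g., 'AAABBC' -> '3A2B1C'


Scanning runs left to right:
  i=0: run of 'D' x 8 -> '8D'
  i=8: run of 'H' x 9 -> '9H'
  i=17: run of 'D' x 7 -> '7D'

RLE = 8D9H7D


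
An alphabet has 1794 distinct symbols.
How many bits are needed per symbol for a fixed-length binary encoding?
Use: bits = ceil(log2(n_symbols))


log2(1794) = 10.809
Bracket: 2^10 = 1024 < 1794 <= 2^11 = 2048
So ceil(log2(1794)) = 11

bits = ceil(log2(1794)) = ceil(10.809) = 11 bits


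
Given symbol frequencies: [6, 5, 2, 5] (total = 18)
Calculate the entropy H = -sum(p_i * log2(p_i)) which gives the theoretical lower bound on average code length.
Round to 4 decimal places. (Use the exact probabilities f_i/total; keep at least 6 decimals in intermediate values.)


Per-symbol terms -p_i * log2(p_i) with p_i = f_i/18:
  p = 6/18 = 0.333333: log2(p) = -1.584963, -p*log2(p) = 0.528321
  p = 5/18 = 0.277778: log2(p) = -1.847997, -p*log2(p) = 0.513332
  p = 2/18 = 0.111111: log2(p) = -3.169925, -p*log2(p) = 0.352214
  p = 5/18 = 0.277778: log2(p) = -1.847997, -p*log2(p) = 0.513332
H = 0.528321 + 0.513332 + 0.352214 + 0.513332 = 1.907199

H = 1.9072 bits/symbol


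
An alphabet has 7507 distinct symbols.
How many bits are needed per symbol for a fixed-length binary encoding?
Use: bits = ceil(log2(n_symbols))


log2(7507) = 12.874
Bracket: 2^12 = 4096 < 7507 <= 2^13 = 8192
So ceil(log2(7507)) = 13

bits = ceil(log2(7507)) = ceil(12.874) = 13 bits


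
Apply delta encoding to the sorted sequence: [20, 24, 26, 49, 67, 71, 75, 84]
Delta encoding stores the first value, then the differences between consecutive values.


First value: 20
Deltas:
  24 - 20 = 4
  26 - 24 = 2
  49 - 26 = 23
  67 - 49 = 18
  71 - 67 = 4
  75 - 71 = 4
  84 - 75 = 9


Delta encoded: [20, 4, 2, 23, 18, 4, 4, 9]


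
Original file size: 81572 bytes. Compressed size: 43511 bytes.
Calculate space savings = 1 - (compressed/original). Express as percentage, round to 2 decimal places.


ratio = compressed/original = 43511/81572 = 0.533406
savings = 1 - ratio = 1 - 0.533406 = 0.466594
as a percentage: 0.466594 * 100 = 46.66%

Space savings = 1 - 43511/81572 = 46.66%


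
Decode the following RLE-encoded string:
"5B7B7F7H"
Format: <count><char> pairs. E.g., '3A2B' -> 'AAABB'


Expanding each <count><char> pair:
  5B -> 'BBBBB'
  7B -> 'BBBBBBB'
  7F -> 'FFFFFFF'
  7H -> 'HHHHHHH'

Decoded = BBBBBBBBBBBBFFFFFFFHHHHHHH


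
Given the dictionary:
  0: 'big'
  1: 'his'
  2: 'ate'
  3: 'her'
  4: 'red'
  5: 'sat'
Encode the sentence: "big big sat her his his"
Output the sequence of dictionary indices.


Look up each word in the dictionary:
  'big' -> 0
  'big' -> 0
  'sat' -> 5
  'her' -> 3
  'his' -> 1
  'his' -> 1

Encoded: [0, 0, 5, 3, 1, 1]


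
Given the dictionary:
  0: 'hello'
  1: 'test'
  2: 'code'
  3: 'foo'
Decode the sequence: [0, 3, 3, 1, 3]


Look up each index in the dictionary:
  0 -> 'hello'
  3 -> 'foo'
  3 -> 'foo'
  1 -> 'test'
  3 -> 'foo'

Decoded: "hello foo foo test foo"


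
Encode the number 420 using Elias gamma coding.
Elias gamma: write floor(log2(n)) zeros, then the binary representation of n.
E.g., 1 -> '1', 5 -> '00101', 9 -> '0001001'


num_bits = floor(log2(420)) + 1 = 9
leading_zeros = num_bits - 1 = 8
binary(420) = 110100100

Elias gamma(420) = '00000000' + '110100100' = 00000000110100100 (17 bits)


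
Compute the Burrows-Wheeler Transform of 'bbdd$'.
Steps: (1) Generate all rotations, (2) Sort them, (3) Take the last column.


Rotations (sorted):
  0: $bbdd -> last char: d
  1: bbdd$ -> last char: $
  2: bdd$b -> last char: b
  3: d$bbd -> last char: d
  4: dd$bb -> last char: b


BWT = d$bdb


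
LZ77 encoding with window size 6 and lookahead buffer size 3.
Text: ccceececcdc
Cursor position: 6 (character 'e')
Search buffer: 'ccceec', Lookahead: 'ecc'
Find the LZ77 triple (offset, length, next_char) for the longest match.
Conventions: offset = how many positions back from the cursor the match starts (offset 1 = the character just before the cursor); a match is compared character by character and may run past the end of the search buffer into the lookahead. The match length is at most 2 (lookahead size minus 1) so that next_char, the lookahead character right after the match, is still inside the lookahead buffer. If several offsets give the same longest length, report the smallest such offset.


Try each offset into the search buffer:
  offset=1 (pos 5, char 'c'): match length 0
  offset=2 (pos 4, char 'e'): match length 2
  offset=3 (pos 3, char 'e'): match length 1
  offset=4 (pos 2, char 'c'): match length 0
  offset=5 (pos 1, char 'c'): match length 0
  offset=6 (pos 0, char 'c'): match length 0
Longest match has length 2 at offset 2.
next_char = character at position 6 + 2 = 8 -> 'c'

Best match: offset=2, length=2 (matching 'ec' starting at position 4)
LZ77 triple: (2, 2, 'c')


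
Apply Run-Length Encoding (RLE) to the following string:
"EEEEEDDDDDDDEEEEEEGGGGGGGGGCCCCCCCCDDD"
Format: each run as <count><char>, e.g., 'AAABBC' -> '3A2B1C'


Scanning runs left to right:
  i=0: run of 'E' x 5 -> '5E'
  i=5: run of 'D' x 7 -> '7D'
  i=12: run of 'E' x 6 -> '6E'
  i=18: run of 'G' x 9 -> '9G'
  i=27: run of 'C' x 8 -> '8C'
  i=35: run of 'D' x 3 -> '3D'

RLE = 5E7D6E9G8C3D


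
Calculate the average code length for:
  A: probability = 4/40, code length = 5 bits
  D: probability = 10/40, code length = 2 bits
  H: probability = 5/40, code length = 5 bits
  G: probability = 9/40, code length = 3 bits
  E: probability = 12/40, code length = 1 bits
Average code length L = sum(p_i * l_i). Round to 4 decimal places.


Weighted contributions p_i * l_i:
  A: (4/40) * 5 = 20/40
  D: (10/40) * 2 = 20/40
  H: (5/40) * 5 = 25/40
  G: (9/40) * 3 = 27/40
  E: (12/40) * 1 = 12/40
Sum = (20 + 20 + 25 + 27 + 12)/40 = 104/40

L = 104/40 = 2.6000 bits/symbol


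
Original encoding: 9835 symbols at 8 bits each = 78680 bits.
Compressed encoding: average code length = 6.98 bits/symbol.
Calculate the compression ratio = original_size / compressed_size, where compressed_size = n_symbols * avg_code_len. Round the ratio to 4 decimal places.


original_size = n_symbols * orig_bits = 9835 * 8 = 78680 bits
compressed_size = n_symbols * avg_code_len = 9835 * 6.98 = 68648.3 bits
ratio = original_size / compressed_size = 78680 / 68648.3 = 1.1461

Compression ratio = 1.1461


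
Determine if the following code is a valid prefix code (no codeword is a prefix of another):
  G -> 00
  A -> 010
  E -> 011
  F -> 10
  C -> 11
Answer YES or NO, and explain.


Checking each pair (does one codeword prefix another?):
  G='00' vs A='010': no prefix
  G='00' vs E='011': no prefix
  G='00' vs F='10': no prefix
  G='00' vs C='11': no prefix
  A='010' vs G='00': no prefix
  A='010' vs E='011': no prefix
  A='010' vs F='10': no prefix
  A='010' vs C='11': no prefix
  E='011' vs G='00': no prefix
  E='011' vs A='010': no prefix
  E='011' vs F='10': no prefix
  E='011' vs C='11': no prefix
  F='10' vs G='00': no prefix
  F='10' vs A='010': no prefix
  F='10' vs E='011': no prefix
  F='10' vs C='11': no prefix
  C='11' vs G='00': no prefix
  C='11' vs A='010': no prefix
  C='11' vs E='011': no prefix
  C='11' vs F='10': no prefix
No violation found over all pairs.

YES -- this is a valid prefix code. No codeword is a prefix of any other codeword.


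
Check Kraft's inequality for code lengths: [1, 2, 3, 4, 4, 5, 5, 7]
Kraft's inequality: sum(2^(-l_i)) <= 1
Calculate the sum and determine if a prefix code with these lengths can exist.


Sum = 2^(-1) + 2^(-2) + 2^(-3) + 2^(-4) + 2^(-4) + 2^(-5) + 2^(-5) + 2^(-7)
    = 0.5 + 0.25 + 0.125 + 0.0625 + 0.0625 + 0.03125 + 0.03125 + 0.0078125
    = 137/128 = 1.0703125
Since 1.0703125 > 1, Kraft's inequality is NOT satisfied.
A prefix code with these lengths CANNOT exist.

Kraft sum = 1.0703125. Not satisfied.


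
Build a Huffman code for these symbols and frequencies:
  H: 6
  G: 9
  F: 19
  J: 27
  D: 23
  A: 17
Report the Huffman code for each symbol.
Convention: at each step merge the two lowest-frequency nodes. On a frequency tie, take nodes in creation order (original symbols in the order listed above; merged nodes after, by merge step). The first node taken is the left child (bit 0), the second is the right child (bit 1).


Huffman tree construction:
Step 1: Merge H(6) + G(9) = 15
Step 2: Merge (H+G)(15) + A(17) = 32
Step 3: Merge F(19) + D(23) = 42
Step 4: Merge J(27) + ((H+G)+A)(32) = 59
Step 5: Merge (F+D)(42) + (J+((H+G)+A))(59) = 101
Read each symbol's code off the tree from the root (left child = 0, right child = 1).

Codes:
  H: 1100 (length 4)
  G: 1101 (length 4)
  F: 00 (length 2)
  J: 10 (length 2)
  D: 01 (length 2)
  A: 111 (length 3)
Average code length: 249/101 = 2.4653 bits/symbol


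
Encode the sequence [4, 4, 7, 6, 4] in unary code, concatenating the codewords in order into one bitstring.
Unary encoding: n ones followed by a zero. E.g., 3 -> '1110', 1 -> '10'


Encode each number as n ones followed by a terminating 0:
  4 -> 11110 (5 bits)
  4 -> 11110 (5 bits)
  7 -> 11111110 (8 bits)
  6 -> 1111110 (7 bits)
  4 -> 11110 (5 bits)
Total length = 5 + 5 + 8 + 7 + 5 = 30 bits.

Unary([4, 4, 7, 6, 4]) = 111101111011111110111111011110 (30 bits)


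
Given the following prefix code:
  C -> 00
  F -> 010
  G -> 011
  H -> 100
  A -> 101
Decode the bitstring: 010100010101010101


Decoding step by step:
Bits 010 -> F
Bits 100 -> H
Bits 010 -> F
Bits 101 -> A
Bits 010 -> F
Bits 101 -> A


Decoded message: FHFAFA


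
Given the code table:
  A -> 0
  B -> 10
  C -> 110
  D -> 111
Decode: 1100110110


Decoding:
110 -> C
0 -> A
110 -> C
110 -> C


Result: CACC


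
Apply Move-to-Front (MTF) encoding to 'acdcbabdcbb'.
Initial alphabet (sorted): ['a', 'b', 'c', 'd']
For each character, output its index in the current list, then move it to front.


MTF encoding:
'a': index 0 in ['a', 'b', 'c', 'd'] -> ['a', 'b', 'c', 'd']
'c': index 2 in ['a', 'b', 'c', 'd'] -> ['c', 'a', 'b', 'd']
'd': index 3 in ['c', 'a', 'b', 'd'] -> ['d', 'c', 'a', 'b']
'c': index 1 in ['d', 'c', 'a', 'b'] -> ['c', 'd', 'a', 'b']
'b': index 3 in ['c', 'd', 'a', 'b'] -> ['b', 'c', 'd', 'a']
'a': index 3 in ['b', 'c', 'd', 'a'] -> ['a', 'b', 'c', 'd']
'b': index 1 in ['a', 'b', 'c', 'd'] -> ['b', 'a', 'c', 'd']
'd': index 3 in ['b', 'a', 'c', 'd'] -> ['d', 'b', 'a', 'c']
'c': index 3 in ['d', 'b', 'a', 'c'] -> ['c', 'd', 'b', 'a']
'b': index 2 in ['c', 'd', 'b', 'a'] -> ['b', 'c', 'd', 'a']
'b': index 0 in ['b', 'c', 'd', 'a'] -> ['b', 'c', 'd', 'a']


Output: [0, 2, 3, 1, 3, 3, 1, 3, 3, 2, 0]


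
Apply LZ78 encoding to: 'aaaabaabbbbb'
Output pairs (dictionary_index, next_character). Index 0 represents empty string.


LZ78 encoding steps:
Dictionary: {0: ''}
Step 1: w='' (idx 0), next='a' -> output (0, 'a'), add 'a' as idx 1
Step 2: w='a' (idx 1), next='a' -> output (1, 'a'), add 'aa' as idx 2
Step 3: w='a' (idx 1), next='b' -> output (1, 'b'), add 'ab' as idx 3
Step 4: w='aa' (idx 2), next='b' -> output (2, 'b'), add 'aab' as idx 4
Step 5: w='' (idx 0), next='b' -> output (0, 'b'), add 'b' as idx 5
Step 6: w='b' (idx 5), next='b' -> output (5, 'b'), add 'bb' as idx 6
Step 7: w='b' (idx 5), end of input -> output (5, '')


Encoded: [(0, 'a'), (1, 'a'), (1, 'b'), (2, 'b'), (0, 'b'), (5, 'b'), (5, '')]


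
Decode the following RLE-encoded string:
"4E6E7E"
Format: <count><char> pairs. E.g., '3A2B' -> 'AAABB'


Expanding each <count><char> pair:
  4E -> 'EEEE'
  6E -> 'EEEEEE'
  7E -> 'EEEEEEE'

Decoded = EEEEEEEEEEEEEEEEE


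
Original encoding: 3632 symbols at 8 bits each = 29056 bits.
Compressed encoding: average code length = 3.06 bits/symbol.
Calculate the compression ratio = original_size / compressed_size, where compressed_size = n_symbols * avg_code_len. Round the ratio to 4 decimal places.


original_size = n_symbols * orig_bits = 3632 * 8 = 29056 bits
compressed_size = n_symbols * avg_code_len = 3632 * 3.06 = 11113.92 bits
ratio = original_size / compressed_size = 29056 / 11113.92 = 2.6144

Compression ratio = 2.6144


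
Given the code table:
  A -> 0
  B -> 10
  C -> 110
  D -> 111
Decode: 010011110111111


Decoding:
0 -> A
10 -> B
0 -> A
111 -> D
10 -> B
111 -> D
111 -> D


Result: ABADBDD


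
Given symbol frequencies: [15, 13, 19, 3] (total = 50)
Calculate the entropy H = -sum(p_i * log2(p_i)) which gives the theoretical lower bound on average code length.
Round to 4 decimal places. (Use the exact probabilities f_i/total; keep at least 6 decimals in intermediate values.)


Per-symbol terms -p_i * log2(p_i) with p_i = f_i/50:
  p = 15/50 = 0.300000: log2(p) = -1.736966, -p*log2(p) = 0.521090
  p = 13/50 = 0.260000: log2(p) = -1.943416, -p*log2(p) = 0.505288
  p = 19/50 = 0.380000: log2(p) = -1.395929, -p*log2(p) = 0.530453
  p = 3/50 = 0.060000: log2(p) = -4.058894, -p*log2(p) = 0.243534
H = 0.521090 + 0.505288 + 0.530453 + 0.243534 = 1.800365

H = 1.8004 bits/symbol


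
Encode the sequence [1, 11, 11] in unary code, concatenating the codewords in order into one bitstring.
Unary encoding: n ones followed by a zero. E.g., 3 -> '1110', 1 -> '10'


Encode each number as n ones followed by a terminating 0:
  1 -> 10 (2 bits)
  11 -> 111111111110 (12 bits)
  11 -> 111111111110 (12 bits)
Total length = 2 + 12 + 12 = 26 bits.

Unary([1, 11, 11]) = 10111111111110111111111110 (26 bits)


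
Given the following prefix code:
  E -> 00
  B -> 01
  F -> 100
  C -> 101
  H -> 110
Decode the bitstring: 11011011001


Decoding step by step:
Bits 110 -> H
Bits 110 -> H
Bits 110 -> H
Bits 01 -> B


Decoded message: HHHB


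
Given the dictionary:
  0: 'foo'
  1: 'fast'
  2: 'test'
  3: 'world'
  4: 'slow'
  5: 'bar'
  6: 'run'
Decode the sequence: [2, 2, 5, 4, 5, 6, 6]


Look up each index in the dictionary:
  2 -> 'test'
  2 -> 'test'
  5 -> 'bar'
  4 -> 'slow'
  5 -> 'bar'
  6 -> 'run'
  6 -> 'run'

Decoded: "test test bar slow bar run run"


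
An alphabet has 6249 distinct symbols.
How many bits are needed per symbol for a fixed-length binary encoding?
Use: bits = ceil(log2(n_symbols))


log2(6249) = 12.6094
Bracket: 2^12 = 4096 < 6249 <= 2^13 = 8192
So ceil(log2(6249)) = 13

bits = ceil(log2(6249)) = ceil(12.6094) = 13 bits


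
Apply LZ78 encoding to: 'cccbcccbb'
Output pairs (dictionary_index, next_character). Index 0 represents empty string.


LZ78 encoding steps:
Dictionary: {0: ''}
Step 1: w='' (idx 0), next='c' -> output (0, 'c'), add 'c' as idx 1
Step 2: w='c' (idx 1), next='c' -> output (1, 'c'), add 'cc' as idx 2
Step 3: w='' (idx 0), next='b' -> output (0, 'b'), add 'b' as idx 3
Step 4: w='cc' (idx 2), next='c' -> output (2, 'c'), add 'ccc' as idx 4
Step 5: w='b' (idx 3), next='b' -> output (3, 'b'), add 'bb' as idx 5


Encoded: [(0, 'c'), (1, 'c'), (0, 'b'), (2, 'c'), (3, 'b')]


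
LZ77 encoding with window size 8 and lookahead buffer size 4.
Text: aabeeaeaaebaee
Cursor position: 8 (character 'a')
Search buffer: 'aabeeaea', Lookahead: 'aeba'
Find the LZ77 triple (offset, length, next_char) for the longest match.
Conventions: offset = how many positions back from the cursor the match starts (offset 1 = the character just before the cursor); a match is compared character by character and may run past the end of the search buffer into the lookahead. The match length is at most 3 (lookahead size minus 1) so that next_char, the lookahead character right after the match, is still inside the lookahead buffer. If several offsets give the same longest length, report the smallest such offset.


Try each offset into the search buffer:
  offset=1 (pos 7, char 'a'): match length 1
  offset=2 (pos 6, char 'e'): match length 0
  offset=3 (pos 5, char 'a'): match length 2
  offset=4 (pos 4, char 'e'): match length 0
  offset=5 (pos 3, char 'e'): match length 0
  offset=6 (pos 2, char 'b'): match length 0
  offset=7 (pos 1, char 'a'): match length 1
  offset=8 (pos 0, char 'a'): match length 1
Longest match has length 2 at offset 3.
next_char = character at position 8 + 2 = 10 -> 'b'

Best match: offset=3, length=2 (matching 'ae' starting at position 5)
LZ77 triple: (3, 2, 'b')


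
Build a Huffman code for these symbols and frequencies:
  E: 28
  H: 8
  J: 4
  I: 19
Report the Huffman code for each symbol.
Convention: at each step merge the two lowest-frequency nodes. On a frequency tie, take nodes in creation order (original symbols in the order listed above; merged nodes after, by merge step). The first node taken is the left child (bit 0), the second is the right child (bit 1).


Huffman tree construction:
Step 1: Merge J(4) + H(8) = 12
Step 2: Merge (J+H)(12) + I(19) = 31
Step 3: Merge E(28) + ((J+H)+I)(31) = 59
Read each symbol's code off the tree from the root (left child = 0, right child = 1).

Codes:
  E: 0 (length 1)
  H: 101 (length 3)
  J: 100 (length 3)
  I: 11 (length 2)
Average code length: 102/59 = 1.7288 bits/symbol


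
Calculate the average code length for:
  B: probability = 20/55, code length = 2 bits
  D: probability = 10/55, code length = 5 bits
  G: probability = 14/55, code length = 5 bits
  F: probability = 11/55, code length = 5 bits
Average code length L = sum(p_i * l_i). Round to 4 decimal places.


Weighted contributions p_i * l_i:
  B: (20/55) * 2 = 40/55
  D: (10/55) * 5 = 50/55
  G: (14/55) * 5 = 70/55
  F: (11/55) * 5 = 55/55
Sum = (40 + 50 + 70 + 55)/55 = 215/55

L = 215/55 = 3.9091 bits/symbol


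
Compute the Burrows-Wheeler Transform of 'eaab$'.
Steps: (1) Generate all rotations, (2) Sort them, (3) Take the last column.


Rotations (sorted):
  0: $eaab -> last char: b
  1: aab$e -> last char: e
  2: ab$ea -> last char: a
  3: b$eaa -> last char: a
  4: eaab$ -> last char: $


BWT = beaa$


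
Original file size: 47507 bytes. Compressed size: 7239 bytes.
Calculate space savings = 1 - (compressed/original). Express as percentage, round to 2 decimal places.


ratio = compressed/original = 7239/47507 = 0.152378
savings = 1 - ratio = 1 - 0.152378 = 0.847622
as a percentage: 0.847622 * 100 = 84.76%

Space savings = 1 - 7239/47507 = 84.76%


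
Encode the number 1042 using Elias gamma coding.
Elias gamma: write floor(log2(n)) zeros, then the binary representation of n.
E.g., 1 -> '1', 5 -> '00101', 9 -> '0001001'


num_bits = floor(log2(1042)) + 1 = 11
leading_zeros = num_bits - 1 = 10
binary(1042) = 10000010010

Elias gamma(1042) = '0000000000' + '10000010010' = 000000000010000010010 (21 bits)


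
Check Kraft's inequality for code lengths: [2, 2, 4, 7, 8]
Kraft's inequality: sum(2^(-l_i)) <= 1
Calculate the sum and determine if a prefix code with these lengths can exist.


Sum = 2^(-2) + 2^(-2) + 2^(-4) + 2^(-7) + 2^(-8)
    = 0.25 + 0.25 + 0.0625 + 0.0078125 + 0.00390625
    = 147/256 = 0.57421875
Since 0.57421875 <= 1, Kraft's inequality IS satisfied.
A prefix code with these lengths CAN exist.

Kraft sum = 0.57421875. Satisfied.


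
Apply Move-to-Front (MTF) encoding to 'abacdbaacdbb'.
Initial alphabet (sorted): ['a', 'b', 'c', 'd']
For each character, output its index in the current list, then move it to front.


MTF encoding:
'a': index 0 in ['a', 'b', 'c', 'd'] -> ['a', 'b', 'c', 'd']
'b': index 1 in ['a', 'b', 'c', 'd'] -> ['b', 'a', 'c', 'd']
'a': index 1 in ['b', 'a', 'c', 'd'] -> ['a', 'b', 'c', 'd']
'c': index 2 in ['a', 'b', 'c', 'd'] -> ['c', 'a', 'b', 'd']
'd': index 3 in ['c', 'a', 'b', 'd'] -> ['d', 'c', 'a', 'b']
'b': index 3 in ['d', 'c', 'a', 'b'] -> ['b', 'd', 'c', 'a']
'a': index 3 in ['b', 'd', 'c', 'a'] -> ['a', 'b', 'd', 'c']
'a': index 0 in ['a', 'b', 'd', 'c'] -> ['a', 'b', 'd', 'c']
'c': index 3 in ['a', 'b', 'd', 'c'] -> ['c', 'a', 'b', 'd']
'd': index 3 in ['c', 'a', 'b', 'd'] -> ['d', 'c', 'a', 'b']
'b': index 3 in ['d', 'c', 'a', 'b'] -> ['b', 'd', 'c', 'a']
'b': index 0 in ['b', 'd', 'c', 'a'] -> ['b', 'd', 'c', 'a']


Output: [0, 1, 1, 2, 3, 3, 3, 0, 3, 3, 3, 0]


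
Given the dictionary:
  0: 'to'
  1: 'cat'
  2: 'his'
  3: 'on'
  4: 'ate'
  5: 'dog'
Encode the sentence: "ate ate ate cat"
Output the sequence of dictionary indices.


Look up each word in the dictionary:
  'ate' -> 4
  'ate' -> 4
  'ate' -> 4
  'cat' -> 1

Encoded: [4, 4, 4, 1]


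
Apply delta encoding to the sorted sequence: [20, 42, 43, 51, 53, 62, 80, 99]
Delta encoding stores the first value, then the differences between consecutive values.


First value: 20
Deltas:
  42 - 20 = 22
  43 - 42 = 1
  51 - 43 = 8
  53 - 51 = 2
  62 - 53 = 9
  80 - 62 = 18
  99 - 80 = 19


Delta encoded: [20, 22, 1, 8, 2, 9, 18, 19]


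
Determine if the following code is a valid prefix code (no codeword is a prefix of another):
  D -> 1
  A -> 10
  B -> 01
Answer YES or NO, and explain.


Checking each pair (does one codeword prefix another?):
  D='1' vs A='10': prefix -- VIOLATION

NO -- this is NOT a valid prefix code. D (1) is a prefix of A (10).


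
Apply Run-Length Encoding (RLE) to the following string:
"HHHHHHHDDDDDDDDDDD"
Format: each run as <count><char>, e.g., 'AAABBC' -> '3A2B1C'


Scanning runs left to right:
  i=0: run of 'H' x 7 -> '7H'
  i=7: run of 'D' x 11 -> '11D'

RLE = 7H11D


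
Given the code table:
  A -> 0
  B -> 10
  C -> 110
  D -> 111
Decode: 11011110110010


Decoding:
110 -> C
111 -> D
10 -> B
110 -> C
0 -> A
10 -> B


Result: CDBCAB


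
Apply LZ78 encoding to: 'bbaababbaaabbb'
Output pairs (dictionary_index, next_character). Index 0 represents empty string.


LZ78 encoding steps:
Dictionary: {0: ''}
Step 1: w='' (idx 0), next='b' -> output (0, 'b'), add 'b' as idx 1
Step 2: w='b' (idx 1), next='a' -> output (1, 'a'), add 'ba' as idx 2
Step 3: w='' (idx 0), next='a' -> output (0, 'a'), add 'a' as idx 3
Step 4: w='ba' (idx 2), next='b' -> output (2, 'b'), add 'bab' as idx 4
Step 5: w='ba' (idx 2), next='a' -> output (2, 'a'), add 'baa' as idx 5
Step 6: w='a' (idx 3), next='b' -> output (3, 'b'), add 'ab' as idx 6
Step 7: w='b' (idx 1), next='b' -> output (1, 'b'), add 'bb' as idx 7


Encoded: [(0, 'b'), (1, 'a'), (0, 'a'), (2, 'b'), (2, 'a'), (3, 'b'), (1, 'b')]


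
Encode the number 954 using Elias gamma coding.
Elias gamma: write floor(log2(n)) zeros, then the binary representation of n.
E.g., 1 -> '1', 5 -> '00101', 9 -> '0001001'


num_bits = floor(log2(954)) + 1 = 10
leading_zeros = num_bits - 1 = 9
binary(954) = 1110111010

Elias gamma(954) = '000000000' + '1110111010' = 0000000001110111010 (19 bits)


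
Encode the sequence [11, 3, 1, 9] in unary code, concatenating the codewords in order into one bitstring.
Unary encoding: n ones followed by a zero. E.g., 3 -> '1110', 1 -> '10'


Encode each number as n ones followed by a terminating 0:
  11 -> 111111111110 (12 bits)
  3 -> 1110 (4 bits)
  1 -> 10 (2 bits)
  9 -> 1111111110 (10 bits)
Total length = 12 + 4 + 2 + 10 = 28 bits.

Unary([11, 3, 1, 9]) = 1111111111101110101111111110 (28 bits)


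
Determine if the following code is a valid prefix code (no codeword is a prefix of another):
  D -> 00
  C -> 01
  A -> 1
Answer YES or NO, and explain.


Checking each pair (does one codeword prefix another?):
  D='00' vs C='01': no prefix
  D='00' vs A='1': no prefix
  C='01' vs D='00': no prefix
  C='01' vs A='1': no prefix
  A='1' vs D='00': no prefix
  A='1' vs C='01': no prefix
No violation found over all pairs.

YES -- this is a valid prefix code. No codeword is a prefix of any other codeword.


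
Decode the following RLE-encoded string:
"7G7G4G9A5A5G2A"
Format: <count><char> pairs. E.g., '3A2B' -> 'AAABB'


Expanding each <count><char> pair:
  7G -> 'GGGGGGG'
  7G -> 'GGGGGGG'
  4G -> 'GGGG'
  9A -> 'AAAAAAAAA'
  5A -> 'AAAAA'
  5G -> 'GGGGG'
  2A -> 'AA'

Decoded = GGGGGGGGGGGGGGGGGGAAAAAAAAAAAAAAGGGGGAA


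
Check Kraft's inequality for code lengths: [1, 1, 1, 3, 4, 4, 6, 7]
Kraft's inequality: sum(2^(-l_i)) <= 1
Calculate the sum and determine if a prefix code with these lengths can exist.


Sum = 2^(-1) + 2^(-1) + 2^(-1) + 2^(-3) + 2^(-4) + 2^(-4) + 2^(-6) + 2^(-7)
    = 0.5 + 0.5 + 0.5 + 0.125 + 0.0625 + 0.0625 + 0.015625 + 0.0078125
    = 227/128 = 1.7734375
Since 1.7734375 > 1, Kraft's inequality is NOT satisfied.
A prefix code with these lengths CANNOT exist.

Kraft sum = 1.7734375. Not satisfied.


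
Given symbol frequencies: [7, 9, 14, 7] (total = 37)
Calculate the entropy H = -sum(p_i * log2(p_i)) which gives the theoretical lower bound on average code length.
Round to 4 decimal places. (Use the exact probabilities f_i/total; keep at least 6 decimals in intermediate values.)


Per-symbol terms -p_i * log2(p_i) with p_i = f_i/37:
  p = 7/37 = 0.189189: log2(p) = -2.402098, -p*log2(p) = 0.454451
  p = 9/37 = 0.243243: log2(p) = -2.039528, -p*log2(p) = 0.496101
  p = 14/37 = 0.378378: log2(p) = -1.402098, -p*log2(p) = 0.530524
  p = 7/37 = 0.189189: log2(p) = -2.402098, -p*log2(p) = 0.454451
H = 0.454451 + 0.496101 + 0.530524 + 0.454451 = 1.935527

H = 1.9355 bits/symbol


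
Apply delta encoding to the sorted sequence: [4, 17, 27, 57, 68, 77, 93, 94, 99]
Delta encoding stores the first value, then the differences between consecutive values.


First value: 4
Deltas:
  17 - 4 = 13
  27 - 17 = 10
  57 - 27 = 30
  68 - 57 = 11
  77 - 68 = 9
  93 - 77 = 16
  94 - 93 = 1
  99 - 94 = 5


Delta encoded: [4, 13, 10, 30, 11, 9, 16, 1, 5]


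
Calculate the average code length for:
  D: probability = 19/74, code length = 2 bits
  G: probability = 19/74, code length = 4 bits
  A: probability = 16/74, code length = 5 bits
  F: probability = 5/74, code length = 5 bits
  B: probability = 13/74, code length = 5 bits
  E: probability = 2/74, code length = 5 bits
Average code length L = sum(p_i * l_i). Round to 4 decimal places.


Weighted contributions p_i * l_i:
  D: (19/74) * 2 = 38/74
  G: (19/74) * 4 = 76/74
  A: (16/74) * 5 = 80/74
  F: (5/74) * 5 = 25/74
  B: (13/74) * 5 = 65/74
  E: (2/74) * 5 = 10/74
Sum = (38 + 76 + 80 + 25 + 65 + 10)/74 = 294/74

L = 294/74 = 3.9730 bits/symbol


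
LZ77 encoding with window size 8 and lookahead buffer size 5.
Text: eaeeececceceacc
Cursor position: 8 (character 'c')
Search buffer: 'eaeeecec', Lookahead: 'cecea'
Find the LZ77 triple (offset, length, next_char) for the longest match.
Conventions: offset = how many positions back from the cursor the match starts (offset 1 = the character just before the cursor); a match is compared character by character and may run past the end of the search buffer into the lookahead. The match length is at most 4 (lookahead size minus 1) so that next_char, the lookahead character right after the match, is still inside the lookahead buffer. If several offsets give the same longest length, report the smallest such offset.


Try each offset into the search buffer:
  offset=1 (pos 7, char 'c'): match length 1
  offset=2 (pos 6, char 'e'): match length 0
  offset=3 (pos 5, char 'c'): match length 3
  offset=4 (pos 4, char 'e'): match length 0
  offset=5 (pos 3, char 'e'): match length 0
  offset=6 (pos 2, char 'e'): match length 0
  offset=7 (pos 1, char 'a'): match length 0
  offset=8 (pos 0, char 'e'): match length 0
Longest match has length 3 at offset 3.
next_char = character at position 8 + 3 = 11 -> 'e'

Best match: offset=3, length=3 (matching 'cec' starting at position 5)
LZ77 triple: (3, 3, 'e')


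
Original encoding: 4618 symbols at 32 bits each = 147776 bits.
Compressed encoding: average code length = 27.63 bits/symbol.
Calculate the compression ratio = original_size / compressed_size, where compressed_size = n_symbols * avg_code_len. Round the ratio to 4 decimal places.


original_size = n_symbols * orig_bits = 4618 * 32 = 147776 bits
compressed_size = n_symbols * avg_code_len = 4618 * 27.63 = 127595.34 bits
ratio = original_size / compressed_size = 147776 / 127595.34 = 1.1582

Compression ratio = 1.1582


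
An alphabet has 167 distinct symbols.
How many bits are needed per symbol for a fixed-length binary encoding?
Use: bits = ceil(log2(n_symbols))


log2(167) = 7.3837
Bracket: 2^7 = 128 < 167 <= 2^8 = 256
So ceil(log2(167)) = 8

bits = ceil(log2(167)) = ceil(7.3837) = 8 bits


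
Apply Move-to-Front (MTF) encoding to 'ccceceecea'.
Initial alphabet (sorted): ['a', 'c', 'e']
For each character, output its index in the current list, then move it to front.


MTF encoding:
'c': index 1 in ['a', 'c', 'e'] -> ['c', 'a', 'e']
'c': index 0 in ['c', 'a', 'e'] -> ['c', 'a', 'e']
'c': index 0 in ['c', 'a', 'e'] -> ['c', 'a', 'e']
'e': index 2 in ['c', 'a', 'e'] -> ['e', 'c', 'a']
'c': index 1 in ['e', 'c', 'a'] -> ['c', 'e', 'a']
'e': index 1 in ['c', 'e', 'a'] -> ['e', 'c', 'a']
'e': index 0 in ['e', 'c', 'a'] -> ['e', 'c', 'a']
'c': index 1 in ['e', 'c', 'a'] -> ['c', 'e', 'a']
'e': index 1 in ['c', 'e', 'a'] -> ['e', 'c', 'a']
'a': index 2 in ['e', 'c', 'a'] -> ['a', 'e', 'c']


Output: [1, 0, 0, 2, 1, 1, 0, 1, 1, 2]


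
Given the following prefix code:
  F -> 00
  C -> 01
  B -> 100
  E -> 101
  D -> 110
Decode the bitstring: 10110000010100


Decoding step by step:
Bits 101 -> E
Bits 100 -> B
Bits 00 -> F
Bits 01 -> C
Bits 01 -> C
Bits 00 -> F


Decoded message: EBFCCF


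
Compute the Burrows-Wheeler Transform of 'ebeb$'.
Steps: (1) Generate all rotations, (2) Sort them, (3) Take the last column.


Rotations (sorted):
  0: $ebeb -> last char: b
  1: b$ebe -> last char: e
  2: beb$e -> last char: e
  3: eb$eb -> last char: b
  4: ebeb$ -> last char: $


BWT = beeb$


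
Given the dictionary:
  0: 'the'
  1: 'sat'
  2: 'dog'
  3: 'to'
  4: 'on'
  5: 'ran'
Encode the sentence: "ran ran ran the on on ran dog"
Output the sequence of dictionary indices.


Look up each word in the dictionary:
  'ran' -> 5
  'ran' -> 5
  'ran' -> 5
  'the' -> 0
  'on' -> 4
  'on' -> 4
  'ran' -> 5
  'dog' -> 2

Encoded: [5, 5, 5, 0, 4, 4, 5, 2]


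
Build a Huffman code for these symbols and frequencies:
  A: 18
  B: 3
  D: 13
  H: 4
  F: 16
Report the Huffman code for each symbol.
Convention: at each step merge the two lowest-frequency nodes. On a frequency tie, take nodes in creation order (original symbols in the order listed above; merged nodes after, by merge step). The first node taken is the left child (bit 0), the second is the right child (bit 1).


Huffman tree construction:
Step 1: Merge B(3) + H(4) = 7
Step 2: Merge (B+H)(7) + D(13) = 20
Step 3: Merge F(16) + A(18) = 34
Step 4: Merge ((B+H)+D)(20) + (F+A)(34) = 54
Read each symbol's code off the tree from the root (left child = 0, right child = 1).

Codes:
  A: 11 (length 2)
  B: 000 (length 3)
  D: 01 (length 2)
  H: 001 (length 3)
  F: 10 (length 2)
Average code length: 115/54 = 2.1296 bits/symbol


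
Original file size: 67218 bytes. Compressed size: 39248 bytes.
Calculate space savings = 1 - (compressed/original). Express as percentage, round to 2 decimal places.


ratio = compressed/original = 39248/67218 = 0.583891
savings = 1 - ratio = 1 - 0.583891 = 0.416109
as a percentage: 0.416109 * 100 = 41.61%

Space savings = 1 - 39248/67218 = 41.61%


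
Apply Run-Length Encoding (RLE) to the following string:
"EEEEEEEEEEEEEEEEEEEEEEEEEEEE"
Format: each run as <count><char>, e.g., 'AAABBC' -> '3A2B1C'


Scanning runs left to right:
  i=0: run of 'E' x 28 -> '28E'

RLE = 28E


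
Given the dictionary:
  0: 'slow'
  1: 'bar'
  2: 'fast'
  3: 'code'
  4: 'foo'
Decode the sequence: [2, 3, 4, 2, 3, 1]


Look up each index in the dictionary:
  2 -> 'fast'
  3 -> 'code'
  4 -> 'foo'
  2 -> 'fast'
  3 -> 'code'
  1 -> 'bar'

Decoded: "fast code foo fast code bar"


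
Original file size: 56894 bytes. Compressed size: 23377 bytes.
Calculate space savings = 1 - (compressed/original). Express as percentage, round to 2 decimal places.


ratio = compressed/original = 23377/56894 = 0.410887
savings = 1 - ratio = 1 - 0.410887 = 0.589113
as a percentage: 0.589113 * 100 = 58.91%

Space savings = 1 - 23377/56894 = 58.91%


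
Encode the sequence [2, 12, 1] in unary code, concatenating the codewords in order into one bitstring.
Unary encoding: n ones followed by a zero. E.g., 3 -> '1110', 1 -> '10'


Encode each number as n ones followed by a terminating 0:
  2 -> 110 (3 bits)
  12 -> 1111111111110 (13 bits)
  1 -> 10 (2 bits)
Total length = 3 + 13 + 2 = 18 bits.

Unary([2, 12, 1]) = 110111111111111010 (18 bits)


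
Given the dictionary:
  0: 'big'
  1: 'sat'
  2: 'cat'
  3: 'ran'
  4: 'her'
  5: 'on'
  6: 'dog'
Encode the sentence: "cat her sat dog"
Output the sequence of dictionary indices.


Look up each word in the dictionary:
  'cat' -> 2
  'her' -> 4
  'sat' -> 1
  'dog' -> 6

Encoded: [2, 4, 1, 6]


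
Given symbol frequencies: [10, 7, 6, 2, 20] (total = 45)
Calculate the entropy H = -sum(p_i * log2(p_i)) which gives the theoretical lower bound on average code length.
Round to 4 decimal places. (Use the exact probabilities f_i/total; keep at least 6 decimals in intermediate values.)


Per-symbol terms -p_i * log2(p_i) with p_i = f_i/45:
  p = 10/45 = 0.222222: log2(p) = -2.169925, -p*log2(p) = 0.482206
  p = 7/45 = 0.155556: log2(p) = -2.684498, -p*log2(p) = 0.417589
  p = 6/45 = 0.133333: log2(p) = -2.906891, -p*log2(p) = 0.387585
  p = 2/45 = 0.044444: log2(p) = -4.491853, -p*log2(p) = 0.199638
  p = 20/45 = 0.444444: log2(p) = -1.169925, -p*log2(p) = 0.519967
H = 0.482206 + 0.417589 + 0.387585 + 0.199638 + 0.519967 = 2.006985

H = 2.007 bits/symbol


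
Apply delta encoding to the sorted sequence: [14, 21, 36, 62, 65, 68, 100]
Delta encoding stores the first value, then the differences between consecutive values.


First value: 14
Deltas:
  21 - 14 = 7
  36 - 21 = 15
  62 - 36 = 26
  65 - 62 = 3
  68 - 65 = 3
  100 - 68 = 32


Delta encoded: [14, 7, 15, 26, 3, 3, 32]


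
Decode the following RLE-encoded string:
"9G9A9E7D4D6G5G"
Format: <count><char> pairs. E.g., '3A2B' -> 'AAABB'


Expanding each <count><char> pair:
  9G -> 'GGGGGGGGG'
  9A -> 'AAAAAAAAA'
  9E -> 'EEEEEEEEE'
  7D -> 'DDDDDDD'
  4D -> 'DDDD'
  6G -> 'GGGGGG'
  5G -> 'GGGGG'

Decoded = GGGGGGGGGAAAAAAAAAEEEEEEEEEDDDDDDDDDDDGGGGGGGGGGG


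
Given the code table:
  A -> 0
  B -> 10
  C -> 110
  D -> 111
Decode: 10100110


Decoding:
10 -> B
10 -> B
0 -> A
110 -> C


Result: BBAC


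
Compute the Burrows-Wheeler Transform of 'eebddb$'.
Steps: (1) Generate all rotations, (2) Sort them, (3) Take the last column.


Rotations (sorted):
  0: $eebddb -> last char: b
  1: b$eebdd -> last char: d
  2: bddb$ee -> last char: e
  3: db$eebd -> last char: d
  4: ddb$eeb -> last char: b
  5: ebddb$e -> last char: e
  6: eebddb$ -> last char: $


BWT = bdedbe$


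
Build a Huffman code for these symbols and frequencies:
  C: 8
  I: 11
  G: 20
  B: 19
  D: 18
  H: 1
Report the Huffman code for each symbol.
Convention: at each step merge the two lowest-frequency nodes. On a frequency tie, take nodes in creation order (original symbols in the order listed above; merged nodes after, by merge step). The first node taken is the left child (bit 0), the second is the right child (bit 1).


Huffman tree construction:
Step 1: Merge H(1) + C(8) = 9
Step 2: Merge (H+C)(9) + I(11) = 20
Step 3: Merge D(18) + B(19) = 37
Step 4: Merge G(20) + ((H+C)+I)(20) = 40
Step 5: Merge (D+B)(37) + (G+((H+C)+I))(40) = 77
Read each symbol's code off the tree from the root (left child = 0, right child = 1).

Codes:
  C: 1101 (length 4)
  I: 111 (length 3)
  G: 10 (length 2)
  B: 01 (length 2)
  D: 00 (length 2)
  H: 1100 (length 4)
Average code length: 183/77 = 2.3766 bits/symbol
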